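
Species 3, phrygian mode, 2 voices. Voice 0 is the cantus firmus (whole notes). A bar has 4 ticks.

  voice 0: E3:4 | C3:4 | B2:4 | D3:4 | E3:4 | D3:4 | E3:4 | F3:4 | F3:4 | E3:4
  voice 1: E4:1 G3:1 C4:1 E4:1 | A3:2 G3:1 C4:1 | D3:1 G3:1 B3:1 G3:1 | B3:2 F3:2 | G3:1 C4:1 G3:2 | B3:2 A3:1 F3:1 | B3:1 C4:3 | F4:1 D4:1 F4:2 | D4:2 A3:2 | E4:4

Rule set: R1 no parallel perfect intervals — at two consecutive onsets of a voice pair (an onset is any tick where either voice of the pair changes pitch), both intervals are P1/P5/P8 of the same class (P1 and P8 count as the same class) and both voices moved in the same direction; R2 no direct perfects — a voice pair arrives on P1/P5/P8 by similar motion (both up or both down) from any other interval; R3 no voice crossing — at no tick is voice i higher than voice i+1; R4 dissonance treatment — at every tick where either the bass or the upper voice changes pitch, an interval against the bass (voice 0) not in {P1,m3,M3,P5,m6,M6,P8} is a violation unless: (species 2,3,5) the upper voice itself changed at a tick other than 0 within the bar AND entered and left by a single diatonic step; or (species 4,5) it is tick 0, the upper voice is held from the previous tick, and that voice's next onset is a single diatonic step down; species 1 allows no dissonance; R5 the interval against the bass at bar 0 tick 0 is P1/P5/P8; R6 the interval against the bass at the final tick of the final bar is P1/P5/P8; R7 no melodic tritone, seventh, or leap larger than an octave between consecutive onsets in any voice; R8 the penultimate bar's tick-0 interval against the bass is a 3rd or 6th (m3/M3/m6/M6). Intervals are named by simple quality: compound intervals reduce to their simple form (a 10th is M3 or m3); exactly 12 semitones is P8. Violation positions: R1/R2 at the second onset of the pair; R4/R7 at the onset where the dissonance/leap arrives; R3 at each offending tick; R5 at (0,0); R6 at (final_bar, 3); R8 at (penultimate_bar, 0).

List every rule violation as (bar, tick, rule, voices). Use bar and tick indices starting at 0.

bar 0: v0=E3 v1=E4 downbeat P8
bar 1: v0=C3 v1=A3 downbeat M6
bar 2: v0=B2 v1=D3 downbeat m3
bar 3: v0=D3 v1=B3 downbeat M6
bar 4: v0=E3 v1=G3 downbeat m3
bar 5: v0=D3 v1=B3 downbeat M6
bar 6: v0=E3 v1=B3 downbeat P5
bar 7: v0=F3 v1=F4 downbeat P8
bar 8: v0=F3 v1=D4 downbeat M6
bar 9: v0=E3 v1=E4 downbeat P8
  -> R7 @ bar 2 tick 0 v(1,): C4->D3 leap 10st
  -> R7 @ bar 3 tick 2 v(1,): B3->F3 leap 6st
  -> R2 @ bar 6 tick 0 v(0, 1): D3/F3 m3 -> E3/B3 P5 similar
  -> R7 @ bar 6 tick 0 v(1,): F3->B3 leap 6st
  -> R2 @ bar 7 tick 0 v(0, 1): E3/C4 m6 -> F3/F4 P8 similar

(2, 0, R7, (1,))
(3, 2, R7, (1,))
(6, 0, R2, (0, 1))
(6, 0, R7, (1,))
(7, 0, R2, (0, 1))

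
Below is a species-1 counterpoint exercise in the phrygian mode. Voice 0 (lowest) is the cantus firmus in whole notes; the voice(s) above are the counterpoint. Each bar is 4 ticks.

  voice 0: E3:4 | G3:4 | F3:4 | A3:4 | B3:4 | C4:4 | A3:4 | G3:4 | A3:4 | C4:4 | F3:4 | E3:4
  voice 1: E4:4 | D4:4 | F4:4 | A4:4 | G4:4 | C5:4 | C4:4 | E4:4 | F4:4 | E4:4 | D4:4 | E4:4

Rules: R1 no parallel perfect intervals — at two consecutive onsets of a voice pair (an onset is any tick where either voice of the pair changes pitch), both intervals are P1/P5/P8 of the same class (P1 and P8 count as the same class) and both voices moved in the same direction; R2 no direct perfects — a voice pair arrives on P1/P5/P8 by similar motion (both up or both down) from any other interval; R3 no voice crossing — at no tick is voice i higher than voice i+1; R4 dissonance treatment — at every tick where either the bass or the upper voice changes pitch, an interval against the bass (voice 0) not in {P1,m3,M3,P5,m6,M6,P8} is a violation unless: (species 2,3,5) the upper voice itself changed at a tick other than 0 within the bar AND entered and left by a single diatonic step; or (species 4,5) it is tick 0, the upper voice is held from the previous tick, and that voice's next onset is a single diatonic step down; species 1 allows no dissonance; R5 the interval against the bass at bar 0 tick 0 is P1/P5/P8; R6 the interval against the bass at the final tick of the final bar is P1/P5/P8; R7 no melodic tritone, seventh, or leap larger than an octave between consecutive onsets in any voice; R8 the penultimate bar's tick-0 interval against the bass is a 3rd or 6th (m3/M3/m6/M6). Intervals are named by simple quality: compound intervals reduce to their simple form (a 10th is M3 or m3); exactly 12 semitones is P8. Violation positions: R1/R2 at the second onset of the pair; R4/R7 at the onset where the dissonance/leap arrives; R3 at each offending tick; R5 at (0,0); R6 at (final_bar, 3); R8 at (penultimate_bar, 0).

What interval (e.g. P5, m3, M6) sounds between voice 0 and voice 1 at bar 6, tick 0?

m3

voice 0=A3 voice 1=C4 -> m3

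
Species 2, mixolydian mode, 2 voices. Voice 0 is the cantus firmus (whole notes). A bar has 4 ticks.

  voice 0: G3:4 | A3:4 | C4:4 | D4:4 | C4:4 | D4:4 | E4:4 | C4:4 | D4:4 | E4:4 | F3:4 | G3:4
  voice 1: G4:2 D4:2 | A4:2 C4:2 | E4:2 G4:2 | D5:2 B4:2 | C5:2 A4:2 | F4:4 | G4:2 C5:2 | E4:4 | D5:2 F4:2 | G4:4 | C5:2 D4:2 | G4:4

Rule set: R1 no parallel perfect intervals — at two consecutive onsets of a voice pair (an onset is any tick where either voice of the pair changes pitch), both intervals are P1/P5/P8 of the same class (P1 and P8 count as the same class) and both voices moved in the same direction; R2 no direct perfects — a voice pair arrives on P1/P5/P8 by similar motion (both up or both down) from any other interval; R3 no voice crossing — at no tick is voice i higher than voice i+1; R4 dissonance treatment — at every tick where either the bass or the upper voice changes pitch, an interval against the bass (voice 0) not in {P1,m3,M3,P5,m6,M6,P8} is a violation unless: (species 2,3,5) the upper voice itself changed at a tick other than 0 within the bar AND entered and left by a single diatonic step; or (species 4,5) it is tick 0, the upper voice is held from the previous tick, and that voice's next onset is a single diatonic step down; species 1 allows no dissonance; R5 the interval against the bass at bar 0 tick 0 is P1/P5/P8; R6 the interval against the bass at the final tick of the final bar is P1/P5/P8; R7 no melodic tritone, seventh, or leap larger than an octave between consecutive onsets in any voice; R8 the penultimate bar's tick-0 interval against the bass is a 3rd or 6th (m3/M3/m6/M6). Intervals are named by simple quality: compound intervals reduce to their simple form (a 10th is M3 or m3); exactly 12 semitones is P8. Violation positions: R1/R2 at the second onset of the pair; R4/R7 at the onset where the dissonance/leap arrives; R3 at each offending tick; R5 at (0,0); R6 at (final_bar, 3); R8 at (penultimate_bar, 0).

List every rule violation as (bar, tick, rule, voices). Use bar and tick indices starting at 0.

bar 0: v0=G3 v1=G4 downbeat P8
bar 1: v0=A3 v1=A4 downbeat P8
bar 2: v0=C4 v1=E4 downbeat M3
bar 3: v0=D4 v1=D5 downbeat P8
bar 4: v0=C4 v1=C5 downbeat P8
bar 5: v0=D4 v1=F4 downbeat m3
bar 6: v0=E4 v1=G4 downbeat m3
bar 7: v0=C4 v1=E4 downbeat M3
bar 8: v0=D4 v1=D5 downbeat P8
bar 9: v0=E4 v1=G4 downbeat m3
bar 10: v0=F3 v1=C5 downbeat P5
bar 11: v0=G3 v1=G4 downbeat P8
  -> R2 @ bar 1 tick 0 v(0, 1): G3/D4 P5 -> A3/A4 P8 similar
  -> R2 @ bar 3 tick 0 v(0, 1): C4/G4 P5 -> D4/D5 P8 similar
  -> R2 @ bar 8 tick 0 v(0, 1): C4/E4 M3 -> D4/D5 P8 similar
  -> R7 @ bar 8 tick 0 v(1,): E4->D5 leap 10st
  -> R7 @ bar 10 tick 0 v(0,): E4->F3 leap 11st
  -> R8 @ bar 10 tick 0 v(0, 1): penult P5 not 3rd/6th
  -> R7 @ bar 10 tick 2 v(1,): C5->D4 leap 10st
  -> R2 @ bar 11 tick 0 v(0, 1): F3/D4 M6 -> G3/G4 P8 similar

(1, 0, R2, (0, 1))
(3, 0, R2, (0, 1))
(8, 0, R2, (0, 1))
(8, 0, R7, (1,))
(10, 0, R7, (0,))
(10, 0, R8, (0, 1))
(10, 2, R7, (1,))
(11, 0, R2, (0, 1))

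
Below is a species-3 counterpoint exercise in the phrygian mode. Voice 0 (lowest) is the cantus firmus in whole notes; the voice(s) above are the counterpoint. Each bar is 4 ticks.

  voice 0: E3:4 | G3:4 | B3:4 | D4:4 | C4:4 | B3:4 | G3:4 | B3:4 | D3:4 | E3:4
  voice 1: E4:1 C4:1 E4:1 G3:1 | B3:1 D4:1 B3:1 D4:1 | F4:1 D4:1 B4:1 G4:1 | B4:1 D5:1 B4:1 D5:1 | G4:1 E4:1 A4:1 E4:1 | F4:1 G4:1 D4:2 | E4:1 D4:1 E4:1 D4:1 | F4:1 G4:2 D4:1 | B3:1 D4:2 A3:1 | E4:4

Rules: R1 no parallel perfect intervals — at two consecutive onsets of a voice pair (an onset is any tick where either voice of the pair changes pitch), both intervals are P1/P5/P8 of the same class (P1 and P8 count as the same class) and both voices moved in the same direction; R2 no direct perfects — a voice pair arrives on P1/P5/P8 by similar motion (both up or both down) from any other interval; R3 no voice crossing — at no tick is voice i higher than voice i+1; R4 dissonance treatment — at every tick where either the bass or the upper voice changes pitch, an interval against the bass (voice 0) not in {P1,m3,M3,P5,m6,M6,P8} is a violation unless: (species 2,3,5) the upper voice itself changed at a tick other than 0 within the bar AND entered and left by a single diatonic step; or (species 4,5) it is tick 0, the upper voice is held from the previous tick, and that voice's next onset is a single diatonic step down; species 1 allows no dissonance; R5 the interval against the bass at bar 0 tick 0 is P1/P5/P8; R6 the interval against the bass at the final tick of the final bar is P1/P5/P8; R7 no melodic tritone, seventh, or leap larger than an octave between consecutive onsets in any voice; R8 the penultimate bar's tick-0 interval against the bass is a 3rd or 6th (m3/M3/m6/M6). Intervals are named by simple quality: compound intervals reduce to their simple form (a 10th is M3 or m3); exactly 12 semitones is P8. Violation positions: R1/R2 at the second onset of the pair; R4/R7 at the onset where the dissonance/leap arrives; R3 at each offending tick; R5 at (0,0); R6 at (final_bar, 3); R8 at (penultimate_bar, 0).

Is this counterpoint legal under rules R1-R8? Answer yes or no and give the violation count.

bar 0: v0=E3 v1=E4 (P8)
bar 1: v0=G3 v1=B3 (M3)
bar 2: v0=B3 v1=F4 (TT)
bar 3: v0=D4 v1=B4 (M6)
bar 4: v0=C4 v1=G4 (P5)
bar 5: v0=B3 v1=F4 (TT)
bar 6: v0=G3 v1=E4 (M6)
bar 7: v0=B3 v1=F4 (TT)
bar 8: v0=D3 v1=B3 (M6)
bar 9: v0=E3 v1=E4 (P8)
  R4 @ bar2.0: B3/F4 TT untreated
  R2 @ bar4.0: D4/D5 P8 -> C4/G4 P5 similar
  R4 @ bar5.0: B3/F4 TT untreated
  R4 @ bar7.0: B3/F4 TT untreated
  R2 @ bar9.0: D3/A3 P5 -> E3/E4 P8 similar

No (5 violations)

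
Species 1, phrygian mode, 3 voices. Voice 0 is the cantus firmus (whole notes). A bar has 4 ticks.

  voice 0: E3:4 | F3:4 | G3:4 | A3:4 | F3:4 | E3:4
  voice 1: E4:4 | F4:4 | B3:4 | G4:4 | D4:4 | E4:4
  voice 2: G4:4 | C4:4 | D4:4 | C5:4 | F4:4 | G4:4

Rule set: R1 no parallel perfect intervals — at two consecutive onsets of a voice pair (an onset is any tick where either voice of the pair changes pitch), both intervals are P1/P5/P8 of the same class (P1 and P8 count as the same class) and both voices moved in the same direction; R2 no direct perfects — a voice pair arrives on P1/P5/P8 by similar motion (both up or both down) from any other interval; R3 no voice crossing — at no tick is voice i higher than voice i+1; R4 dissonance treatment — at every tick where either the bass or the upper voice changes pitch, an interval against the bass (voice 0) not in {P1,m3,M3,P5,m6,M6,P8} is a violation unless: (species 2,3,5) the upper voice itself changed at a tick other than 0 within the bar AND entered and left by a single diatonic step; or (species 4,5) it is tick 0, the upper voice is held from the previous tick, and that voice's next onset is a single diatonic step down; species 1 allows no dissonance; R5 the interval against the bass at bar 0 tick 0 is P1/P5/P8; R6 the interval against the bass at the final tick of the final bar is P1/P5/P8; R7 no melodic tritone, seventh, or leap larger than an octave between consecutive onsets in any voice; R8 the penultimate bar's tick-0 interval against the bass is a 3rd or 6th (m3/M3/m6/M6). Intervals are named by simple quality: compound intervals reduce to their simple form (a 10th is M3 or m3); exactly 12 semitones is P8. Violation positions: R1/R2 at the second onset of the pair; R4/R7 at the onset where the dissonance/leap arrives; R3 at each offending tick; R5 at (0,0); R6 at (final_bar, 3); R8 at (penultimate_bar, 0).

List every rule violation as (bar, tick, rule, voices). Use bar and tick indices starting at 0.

(0, 0, R5, (0, 2))
(1, 0, R1, (0, 1))
(1, 0, R3, (1, 2))
(1, 1, R3, (1, 2))
(1, 2, R3, (1, 2))
(1, 3, R3, (1, 2))
(2, 0, R1, (0, 2))
(2, 0, R7, (1,))
(3, 0, R4, (0, 1))
(3, 0, R7, (2,))
(4, 0, R2, (0, 2))
(4, 0, R8, (0, 2))
(5, 3, R6, (0, 2))

bar 0: v0=E3 v1=E4 v2=G4 downbeat m3
bar 1: v0=F3 v1=F4 v2=C4 downbeat P5
bar 2: v0=G3 v1=B3 v2=D4 downbeat P5
bar 3: v0=A3 v1=G4 v2=C5 downbeat m3
bar 4: v0=F3 v1=D4 v2=F4 downbeat P8
bar 5: v0=E3 v1=E4 v2=G4 downbeat m3
  -> R5 @ bar 0 tick 0 v(0, 2): opens on m3
  -> R1 @ bar 1 tick 0 v(0, 1): E3/E4 P8 -> F3/F4 P8 similar
  -> R3 @ bar 1 tick 0 v(1, 2): F4 above C4
  -> R3 @ bar 1 tick 1 v(1, 2): F4 above C4
  -> R3 @ bar 1 tick 2 v(1, 2): F4 above C4
  -> R3 @ bar 1 tick 3 v(1, 2): F4 above C4
  -> R1 @ bar 2 tick 0 v(0, 2): F3/C4 P5 -> G3/D4 P5 similar
  -> R7 @ bar 2 tick 0 v(1,): F4->B3 leap 6st
  -> R4 @ bar 3 tick 0 v(0, 1): A3/G4 m7 untreated
  -> R7 @ bar 3 tick 0 v(2,): D4->C5 leap 10st
  -> R2 @ bar 4 tick 0 v(0, 2): A3/C5 m3 -> F3/F4 P8 similar
  -> R8 @ bar 4 tick 0 v(0, 2): penult P8 not 3rd/6th
  -> R6 @ bar 5 tick 3 v(0, 2): closes on m3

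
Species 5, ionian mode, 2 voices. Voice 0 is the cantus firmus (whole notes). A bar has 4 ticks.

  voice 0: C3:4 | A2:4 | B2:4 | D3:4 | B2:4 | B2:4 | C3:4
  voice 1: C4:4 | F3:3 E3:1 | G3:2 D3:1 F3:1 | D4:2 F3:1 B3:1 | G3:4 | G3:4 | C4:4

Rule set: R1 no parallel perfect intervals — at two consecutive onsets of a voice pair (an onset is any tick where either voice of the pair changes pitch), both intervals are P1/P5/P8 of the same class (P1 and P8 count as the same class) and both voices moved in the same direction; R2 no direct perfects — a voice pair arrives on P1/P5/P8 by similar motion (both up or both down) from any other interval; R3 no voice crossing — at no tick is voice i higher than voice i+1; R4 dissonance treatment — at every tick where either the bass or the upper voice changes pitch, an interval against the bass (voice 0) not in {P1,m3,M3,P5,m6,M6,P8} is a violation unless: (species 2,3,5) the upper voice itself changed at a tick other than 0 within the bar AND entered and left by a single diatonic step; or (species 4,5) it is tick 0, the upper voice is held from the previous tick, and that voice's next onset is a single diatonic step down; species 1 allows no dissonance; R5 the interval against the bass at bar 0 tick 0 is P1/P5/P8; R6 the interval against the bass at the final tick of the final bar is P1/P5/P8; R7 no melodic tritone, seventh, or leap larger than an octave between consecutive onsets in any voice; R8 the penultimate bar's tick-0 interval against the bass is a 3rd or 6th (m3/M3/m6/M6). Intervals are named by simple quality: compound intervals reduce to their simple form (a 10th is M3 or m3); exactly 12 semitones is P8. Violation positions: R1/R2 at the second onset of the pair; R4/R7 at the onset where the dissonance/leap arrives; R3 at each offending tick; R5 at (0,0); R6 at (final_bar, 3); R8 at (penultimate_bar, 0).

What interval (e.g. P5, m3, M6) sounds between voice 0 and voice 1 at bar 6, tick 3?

voice 0=C3 voice 1=C4 -> P8

P8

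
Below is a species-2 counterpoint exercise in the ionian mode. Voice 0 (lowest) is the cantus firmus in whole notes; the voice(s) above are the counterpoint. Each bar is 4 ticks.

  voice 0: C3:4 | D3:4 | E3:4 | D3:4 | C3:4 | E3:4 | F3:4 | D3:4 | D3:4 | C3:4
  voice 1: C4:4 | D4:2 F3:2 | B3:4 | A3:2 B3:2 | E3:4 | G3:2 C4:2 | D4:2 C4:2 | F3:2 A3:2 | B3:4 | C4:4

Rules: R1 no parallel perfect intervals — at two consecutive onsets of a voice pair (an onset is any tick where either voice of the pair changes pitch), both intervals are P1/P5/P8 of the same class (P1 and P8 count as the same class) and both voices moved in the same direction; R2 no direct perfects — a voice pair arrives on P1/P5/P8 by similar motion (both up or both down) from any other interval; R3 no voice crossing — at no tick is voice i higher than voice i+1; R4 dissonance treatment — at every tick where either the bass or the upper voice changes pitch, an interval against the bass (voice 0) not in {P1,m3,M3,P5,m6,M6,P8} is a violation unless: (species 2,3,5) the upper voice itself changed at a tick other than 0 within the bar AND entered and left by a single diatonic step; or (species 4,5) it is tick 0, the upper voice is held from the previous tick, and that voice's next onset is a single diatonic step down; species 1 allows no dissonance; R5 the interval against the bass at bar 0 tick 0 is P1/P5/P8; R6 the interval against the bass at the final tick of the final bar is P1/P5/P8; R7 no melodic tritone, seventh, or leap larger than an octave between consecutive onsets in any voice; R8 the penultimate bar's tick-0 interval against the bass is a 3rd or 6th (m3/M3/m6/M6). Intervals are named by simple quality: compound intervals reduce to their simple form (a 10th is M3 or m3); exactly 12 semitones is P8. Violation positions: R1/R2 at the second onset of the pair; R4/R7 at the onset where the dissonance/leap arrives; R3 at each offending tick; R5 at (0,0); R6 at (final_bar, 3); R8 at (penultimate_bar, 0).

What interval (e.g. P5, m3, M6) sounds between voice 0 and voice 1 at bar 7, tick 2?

P5

voice 0=D3 voice 1=A3 -> P5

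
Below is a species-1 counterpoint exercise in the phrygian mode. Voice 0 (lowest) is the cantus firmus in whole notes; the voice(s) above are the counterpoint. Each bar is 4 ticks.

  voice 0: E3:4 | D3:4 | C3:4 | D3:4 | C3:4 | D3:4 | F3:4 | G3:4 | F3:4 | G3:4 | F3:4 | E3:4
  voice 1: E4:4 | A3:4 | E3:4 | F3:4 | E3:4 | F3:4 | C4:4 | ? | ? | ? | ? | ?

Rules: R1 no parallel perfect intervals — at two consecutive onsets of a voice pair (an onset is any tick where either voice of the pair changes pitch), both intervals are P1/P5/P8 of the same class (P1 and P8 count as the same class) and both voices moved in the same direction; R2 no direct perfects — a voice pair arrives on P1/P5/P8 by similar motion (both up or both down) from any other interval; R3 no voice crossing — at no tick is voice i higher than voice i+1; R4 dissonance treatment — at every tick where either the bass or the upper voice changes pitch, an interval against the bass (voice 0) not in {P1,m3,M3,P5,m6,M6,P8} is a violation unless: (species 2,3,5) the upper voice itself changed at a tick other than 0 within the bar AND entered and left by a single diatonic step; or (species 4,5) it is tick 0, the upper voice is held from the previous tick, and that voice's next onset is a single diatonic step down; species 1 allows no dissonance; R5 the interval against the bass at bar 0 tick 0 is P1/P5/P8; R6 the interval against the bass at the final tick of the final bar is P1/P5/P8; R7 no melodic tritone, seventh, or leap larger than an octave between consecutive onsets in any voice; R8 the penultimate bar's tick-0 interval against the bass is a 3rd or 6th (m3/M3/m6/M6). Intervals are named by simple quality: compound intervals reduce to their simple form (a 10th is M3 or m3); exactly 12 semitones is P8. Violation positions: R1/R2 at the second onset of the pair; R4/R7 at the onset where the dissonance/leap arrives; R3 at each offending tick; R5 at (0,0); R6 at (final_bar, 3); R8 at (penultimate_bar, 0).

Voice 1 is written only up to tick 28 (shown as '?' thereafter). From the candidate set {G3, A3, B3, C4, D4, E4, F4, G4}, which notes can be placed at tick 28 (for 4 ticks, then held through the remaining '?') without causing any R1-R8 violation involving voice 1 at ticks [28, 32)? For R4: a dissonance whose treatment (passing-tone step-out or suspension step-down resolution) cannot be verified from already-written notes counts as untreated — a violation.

G3: legal
A3: violates R4
B3: legal
C4: violates R4
D4: violates R1
E4: legal
F4: violates R4
G4: violates R2

{B3, E4, G3}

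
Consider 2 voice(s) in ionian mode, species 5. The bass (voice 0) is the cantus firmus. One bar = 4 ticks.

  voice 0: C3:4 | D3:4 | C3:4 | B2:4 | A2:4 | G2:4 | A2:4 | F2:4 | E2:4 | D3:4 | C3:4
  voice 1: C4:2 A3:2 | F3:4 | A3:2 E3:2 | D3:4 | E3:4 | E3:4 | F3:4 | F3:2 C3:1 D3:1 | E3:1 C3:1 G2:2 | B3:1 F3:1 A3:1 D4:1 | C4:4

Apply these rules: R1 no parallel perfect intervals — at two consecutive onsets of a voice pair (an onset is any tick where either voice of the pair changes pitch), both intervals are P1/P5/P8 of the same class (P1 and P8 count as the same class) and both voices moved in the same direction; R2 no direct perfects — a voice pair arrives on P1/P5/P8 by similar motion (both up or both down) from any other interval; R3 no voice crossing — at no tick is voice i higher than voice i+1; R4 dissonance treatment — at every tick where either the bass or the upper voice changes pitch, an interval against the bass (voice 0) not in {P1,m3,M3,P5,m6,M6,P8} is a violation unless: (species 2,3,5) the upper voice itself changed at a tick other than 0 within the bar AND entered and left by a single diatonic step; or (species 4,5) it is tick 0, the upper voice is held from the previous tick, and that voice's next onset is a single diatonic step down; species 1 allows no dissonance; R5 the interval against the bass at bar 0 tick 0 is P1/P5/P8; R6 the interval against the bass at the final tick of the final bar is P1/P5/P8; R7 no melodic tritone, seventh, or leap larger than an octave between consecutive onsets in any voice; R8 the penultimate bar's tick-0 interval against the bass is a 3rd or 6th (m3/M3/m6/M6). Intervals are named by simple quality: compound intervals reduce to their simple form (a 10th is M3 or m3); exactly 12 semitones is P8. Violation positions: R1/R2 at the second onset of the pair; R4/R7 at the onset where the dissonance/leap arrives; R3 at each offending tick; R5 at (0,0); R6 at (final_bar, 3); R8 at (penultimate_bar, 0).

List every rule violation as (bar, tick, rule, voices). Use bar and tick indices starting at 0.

bar 0: v0=C3 v1=C4 downbeat P8
bar 1: v0=D3 v1=F3 downbeat m3
bar 2: v0=C3 v1=A3 downbeat M6
bar 3: v0=B2 v1=D3 downbeat m3
bar 4: v0=A2 v1=E3 downbeat P5
bar 5: v0=G2 v1=E3 downbeat M6
bar 6: v0=A2 v1=F3 downbeat m6
bar 7: v0=F2 v1=F3 downbeat P8
bar 8: v0=E2 v1=E3 downbeat P8
bar 9: v0=D3 v1=B3 downbeat M6
bar 10: v0=C3 v1=C4 downbeat P8
  -> R7 @ bar 9 tick 0 v(0,): E2->D3 leap 10st
  -> R7 @ bar 9 tick 0 v(1,): G2->B3 leap 16st
  -> R7 @ bar 9 tick 1 v(1,): B3->F3 leap 6st
  -> R1 @ bar 10 tick 0 v(0, 1): D3/D4 P8 -> C3/C4 P8 similar

(9, 0, R7, (0,))
(9, 0, R7, (1,))
(9, 1, R7, (1,))
(10, 0, R1, (0, 1))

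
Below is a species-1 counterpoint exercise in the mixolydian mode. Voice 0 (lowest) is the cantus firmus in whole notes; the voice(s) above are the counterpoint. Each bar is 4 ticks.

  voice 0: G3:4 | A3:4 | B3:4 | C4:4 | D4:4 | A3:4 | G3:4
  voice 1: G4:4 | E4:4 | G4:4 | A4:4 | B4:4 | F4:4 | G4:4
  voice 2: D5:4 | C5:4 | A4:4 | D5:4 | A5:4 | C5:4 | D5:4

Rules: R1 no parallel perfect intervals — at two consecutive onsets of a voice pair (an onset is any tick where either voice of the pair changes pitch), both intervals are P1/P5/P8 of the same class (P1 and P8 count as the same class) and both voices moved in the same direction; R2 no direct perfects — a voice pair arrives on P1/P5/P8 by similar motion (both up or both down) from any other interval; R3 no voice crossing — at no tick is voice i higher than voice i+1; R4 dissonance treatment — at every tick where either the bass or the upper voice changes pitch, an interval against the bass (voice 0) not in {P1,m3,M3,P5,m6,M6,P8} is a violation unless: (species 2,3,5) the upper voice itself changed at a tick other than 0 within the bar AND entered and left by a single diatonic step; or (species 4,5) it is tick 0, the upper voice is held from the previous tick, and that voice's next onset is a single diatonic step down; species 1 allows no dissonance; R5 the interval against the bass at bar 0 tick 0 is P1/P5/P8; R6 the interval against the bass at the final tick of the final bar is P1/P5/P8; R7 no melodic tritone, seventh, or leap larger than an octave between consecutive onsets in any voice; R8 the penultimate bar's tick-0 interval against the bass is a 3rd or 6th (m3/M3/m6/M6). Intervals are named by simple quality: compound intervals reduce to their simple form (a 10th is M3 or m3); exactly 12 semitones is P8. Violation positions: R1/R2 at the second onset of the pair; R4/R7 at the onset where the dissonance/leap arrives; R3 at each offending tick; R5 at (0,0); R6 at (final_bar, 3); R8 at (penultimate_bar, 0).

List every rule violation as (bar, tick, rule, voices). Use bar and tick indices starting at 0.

(2, 0, R4, (0, 2))
(3, 0, R4, (0, 2))
(4, 0, R2, (0, 2))
(5, 0, R2, (1, 2))
(5, 0, R7, (1,))
(6, 0, R1, (1, 2))

bar 0: v0=G3 v1=G4 v2=D5 downbeat P5
bar 1: v0=A3 v1=E4 v2=C5 downbeat m3
bar 2: v0=B3 v1=G4 v2=A4 downbeat m7
bar 3: v0=C4 v1=A4 v2=D5 downbeat M2
bar 4: v0=D4 v1=B4 v2=A5 downbeat P5
bar 5: v0=A3 v1=F4 v2=C5 downbeat m3
bar 6: v0=G3 v1=G4 v2=D5 downbeat P5
  -> R4 @ bar 2 tick 0 v(0, 2): B3/A4 m7 untreated
  -> R4 @ bar 3 tick 0 v(0, 2): C4/D5 M2 untreated
  -> R2 @ bar 4 tick 0 v(0, 2): C4/D5 M2 -> D4/A5 P5 similar
  -> R2 @ bar 5 tick 0 v(1, 2): B4/A5 m7 -> F4/C5 P5 similar
  -> R7 @ bar 5 tick 0 v(1,): B4->F4 leap 6st
  -> R1 @ bar 6 tick 0 v(1, 2): F4/C5 P5 -> G4/D5 P5 similar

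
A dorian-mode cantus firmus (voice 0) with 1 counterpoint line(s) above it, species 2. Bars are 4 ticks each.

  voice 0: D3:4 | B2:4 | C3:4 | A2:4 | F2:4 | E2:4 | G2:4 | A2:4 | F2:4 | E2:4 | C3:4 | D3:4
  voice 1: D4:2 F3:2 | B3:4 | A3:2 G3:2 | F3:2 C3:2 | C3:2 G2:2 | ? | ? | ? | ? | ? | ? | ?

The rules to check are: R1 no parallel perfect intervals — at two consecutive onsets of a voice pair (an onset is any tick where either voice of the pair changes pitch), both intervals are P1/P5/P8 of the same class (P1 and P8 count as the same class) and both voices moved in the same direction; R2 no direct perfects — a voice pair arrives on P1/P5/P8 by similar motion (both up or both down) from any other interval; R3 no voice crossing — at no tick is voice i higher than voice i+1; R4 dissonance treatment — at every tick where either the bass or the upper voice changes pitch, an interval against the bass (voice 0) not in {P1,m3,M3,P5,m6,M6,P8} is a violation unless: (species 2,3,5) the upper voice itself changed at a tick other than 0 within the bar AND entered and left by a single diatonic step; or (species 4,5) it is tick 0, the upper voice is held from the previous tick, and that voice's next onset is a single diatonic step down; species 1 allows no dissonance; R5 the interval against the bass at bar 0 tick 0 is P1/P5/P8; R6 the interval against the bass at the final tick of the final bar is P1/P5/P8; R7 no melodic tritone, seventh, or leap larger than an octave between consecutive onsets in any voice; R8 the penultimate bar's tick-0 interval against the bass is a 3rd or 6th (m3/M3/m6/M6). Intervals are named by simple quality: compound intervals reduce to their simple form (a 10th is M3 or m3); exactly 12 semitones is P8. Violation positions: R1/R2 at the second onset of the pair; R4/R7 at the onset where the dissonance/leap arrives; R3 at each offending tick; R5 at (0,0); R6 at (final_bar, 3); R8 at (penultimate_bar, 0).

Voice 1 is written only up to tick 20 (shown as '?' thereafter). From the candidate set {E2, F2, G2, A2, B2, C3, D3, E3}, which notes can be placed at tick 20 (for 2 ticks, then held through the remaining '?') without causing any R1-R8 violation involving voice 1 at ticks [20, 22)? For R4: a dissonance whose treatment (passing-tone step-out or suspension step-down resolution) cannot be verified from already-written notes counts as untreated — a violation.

E2: violates R2
F2: violates R4
G2: legal
A2: violates R4
B2: legal
C3: legal
D3: violates R4
E3: legal

{B2, C3, E3, G2}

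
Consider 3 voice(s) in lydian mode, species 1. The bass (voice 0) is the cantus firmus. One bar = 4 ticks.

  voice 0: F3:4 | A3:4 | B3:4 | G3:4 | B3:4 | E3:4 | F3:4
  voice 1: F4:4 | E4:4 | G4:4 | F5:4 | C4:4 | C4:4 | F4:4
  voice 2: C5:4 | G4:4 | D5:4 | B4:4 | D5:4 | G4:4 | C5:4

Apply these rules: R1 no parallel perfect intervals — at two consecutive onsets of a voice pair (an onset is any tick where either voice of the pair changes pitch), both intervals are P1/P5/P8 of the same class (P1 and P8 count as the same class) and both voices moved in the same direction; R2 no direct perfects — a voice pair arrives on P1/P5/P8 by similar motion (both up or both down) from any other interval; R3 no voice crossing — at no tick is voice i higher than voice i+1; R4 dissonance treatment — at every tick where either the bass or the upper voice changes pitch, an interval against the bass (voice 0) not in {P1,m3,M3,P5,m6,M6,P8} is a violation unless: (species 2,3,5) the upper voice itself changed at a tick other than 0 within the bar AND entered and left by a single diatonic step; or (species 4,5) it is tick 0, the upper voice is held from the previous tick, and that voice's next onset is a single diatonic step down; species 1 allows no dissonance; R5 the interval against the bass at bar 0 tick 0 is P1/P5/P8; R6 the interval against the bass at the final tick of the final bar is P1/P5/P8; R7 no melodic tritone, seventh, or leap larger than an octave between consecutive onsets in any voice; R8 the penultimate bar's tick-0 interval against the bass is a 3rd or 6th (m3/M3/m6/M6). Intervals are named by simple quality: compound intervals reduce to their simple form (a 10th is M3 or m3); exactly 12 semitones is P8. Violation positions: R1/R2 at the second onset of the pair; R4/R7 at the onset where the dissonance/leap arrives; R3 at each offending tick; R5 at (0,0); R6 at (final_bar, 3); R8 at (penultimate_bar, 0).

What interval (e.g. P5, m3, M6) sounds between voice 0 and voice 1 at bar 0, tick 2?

P8

voice 0=F3 voice 1=F4 -> P8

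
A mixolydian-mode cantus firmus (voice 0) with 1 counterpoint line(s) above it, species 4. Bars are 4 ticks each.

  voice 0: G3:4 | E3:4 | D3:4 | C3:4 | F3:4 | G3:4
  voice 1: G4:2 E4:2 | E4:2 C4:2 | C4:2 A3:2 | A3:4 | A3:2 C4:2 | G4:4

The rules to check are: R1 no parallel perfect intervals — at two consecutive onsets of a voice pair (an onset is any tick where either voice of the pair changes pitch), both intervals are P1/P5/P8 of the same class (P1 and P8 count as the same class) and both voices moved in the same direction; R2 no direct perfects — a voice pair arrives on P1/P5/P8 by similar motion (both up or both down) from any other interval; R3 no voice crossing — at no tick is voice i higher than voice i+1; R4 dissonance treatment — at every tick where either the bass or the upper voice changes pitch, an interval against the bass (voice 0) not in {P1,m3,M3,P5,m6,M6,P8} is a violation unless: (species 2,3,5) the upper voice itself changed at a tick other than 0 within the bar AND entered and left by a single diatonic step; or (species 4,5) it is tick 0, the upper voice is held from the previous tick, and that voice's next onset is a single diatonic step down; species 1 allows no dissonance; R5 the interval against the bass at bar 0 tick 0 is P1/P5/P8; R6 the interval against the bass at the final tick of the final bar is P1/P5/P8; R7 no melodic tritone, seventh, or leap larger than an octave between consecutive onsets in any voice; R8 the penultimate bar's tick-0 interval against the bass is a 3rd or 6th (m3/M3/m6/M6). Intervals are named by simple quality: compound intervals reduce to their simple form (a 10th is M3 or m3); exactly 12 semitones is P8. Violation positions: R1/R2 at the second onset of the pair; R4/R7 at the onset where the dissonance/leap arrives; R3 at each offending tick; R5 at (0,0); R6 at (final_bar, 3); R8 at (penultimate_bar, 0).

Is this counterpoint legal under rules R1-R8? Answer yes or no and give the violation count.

No (2 violations)

bar 0: v0=G3 v1=G4 (P8)
bar 1: v0=E3 v1=E4 (P8)
bar 2: v0=D3 v1=C4 (m7)
bar 3: v0=C3 v1=A3 (M6)
bar 4: v0=F3 v1=A3 (M3)
bar 5: v0=G3 v1=G4 (P8)
  R4 @ bar2.0: D3/C4 m7 untreated
  R2 @ bar5.0: F3/C4 P5 -> G3/G4 P8 similar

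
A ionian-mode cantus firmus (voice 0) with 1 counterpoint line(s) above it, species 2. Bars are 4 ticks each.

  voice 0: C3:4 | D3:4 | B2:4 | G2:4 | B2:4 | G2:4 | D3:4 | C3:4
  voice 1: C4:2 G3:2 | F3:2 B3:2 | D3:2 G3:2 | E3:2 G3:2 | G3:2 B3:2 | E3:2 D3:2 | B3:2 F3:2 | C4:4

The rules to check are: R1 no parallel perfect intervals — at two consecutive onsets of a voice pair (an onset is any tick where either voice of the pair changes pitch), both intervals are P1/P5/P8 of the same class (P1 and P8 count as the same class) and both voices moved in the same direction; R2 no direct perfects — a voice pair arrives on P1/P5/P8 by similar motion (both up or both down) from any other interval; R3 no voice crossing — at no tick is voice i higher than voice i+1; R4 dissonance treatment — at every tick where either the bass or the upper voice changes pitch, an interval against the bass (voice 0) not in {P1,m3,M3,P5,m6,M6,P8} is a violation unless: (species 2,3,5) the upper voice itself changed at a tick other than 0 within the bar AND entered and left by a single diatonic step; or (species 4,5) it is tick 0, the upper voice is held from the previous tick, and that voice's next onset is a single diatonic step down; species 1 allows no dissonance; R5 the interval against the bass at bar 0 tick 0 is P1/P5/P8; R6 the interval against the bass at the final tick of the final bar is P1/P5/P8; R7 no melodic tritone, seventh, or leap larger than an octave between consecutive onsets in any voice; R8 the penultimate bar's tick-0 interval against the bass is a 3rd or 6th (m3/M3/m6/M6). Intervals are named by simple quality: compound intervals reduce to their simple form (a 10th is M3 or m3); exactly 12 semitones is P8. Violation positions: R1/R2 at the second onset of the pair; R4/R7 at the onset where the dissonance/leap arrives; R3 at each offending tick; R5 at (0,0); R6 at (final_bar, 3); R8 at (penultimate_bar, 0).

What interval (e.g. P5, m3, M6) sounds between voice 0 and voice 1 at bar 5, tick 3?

voice 0=G2 voice 1=D3 -> P5

P5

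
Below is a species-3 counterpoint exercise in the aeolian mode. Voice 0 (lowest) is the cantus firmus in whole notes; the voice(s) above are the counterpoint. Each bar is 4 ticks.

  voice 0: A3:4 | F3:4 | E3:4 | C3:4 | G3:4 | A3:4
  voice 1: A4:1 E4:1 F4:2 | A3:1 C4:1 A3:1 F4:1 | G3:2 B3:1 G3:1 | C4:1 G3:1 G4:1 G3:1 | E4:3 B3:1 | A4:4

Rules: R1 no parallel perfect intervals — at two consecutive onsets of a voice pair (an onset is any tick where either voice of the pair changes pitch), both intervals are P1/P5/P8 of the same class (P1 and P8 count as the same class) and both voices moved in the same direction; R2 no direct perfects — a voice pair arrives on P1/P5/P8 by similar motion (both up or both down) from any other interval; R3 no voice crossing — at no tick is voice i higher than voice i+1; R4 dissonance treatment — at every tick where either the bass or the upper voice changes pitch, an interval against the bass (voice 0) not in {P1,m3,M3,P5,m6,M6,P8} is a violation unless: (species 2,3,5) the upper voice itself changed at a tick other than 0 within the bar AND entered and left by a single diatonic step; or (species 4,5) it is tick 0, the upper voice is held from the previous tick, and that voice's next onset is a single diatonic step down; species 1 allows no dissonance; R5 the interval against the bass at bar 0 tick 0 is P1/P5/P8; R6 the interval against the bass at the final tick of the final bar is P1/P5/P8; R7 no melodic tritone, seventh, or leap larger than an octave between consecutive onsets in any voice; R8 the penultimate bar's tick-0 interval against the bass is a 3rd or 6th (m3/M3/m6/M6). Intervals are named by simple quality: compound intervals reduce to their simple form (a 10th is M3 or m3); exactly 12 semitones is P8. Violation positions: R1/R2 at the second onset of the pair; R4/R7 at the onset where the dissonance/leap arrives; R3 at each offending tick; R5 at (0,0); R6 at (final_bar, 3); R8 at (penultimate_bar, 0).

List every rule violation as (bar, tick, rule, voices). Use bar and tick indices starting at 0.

bar 0: v0=A3 v1=A4 downbeat P8
bar 1: v0=F3 v1=A3 downbeat M3
bar 2: v0=E3 v1=G3 downbeat m3
bar 3: v0=C3 v1=C4 downbeat P8
bar 4: v0=G3 v1=E4 downbeat M6
bar 5: v0=A3 v1=A4 downbeat P8
  -> R7 @ bar 2 tick 0 v(1,): F4->G3 leap 10st
  -> R2 @ bar 5 tick 0 v(0, 1): G3/B3 M3 -> A3/A4 P8 similar
  -> R7 @ bar 5 tick 0 v(1,): B3->A4 leap 10st

(2, 0, R7, (1,))
(5, 0, R2, (0, 1))
(5, 0, R7, (1,))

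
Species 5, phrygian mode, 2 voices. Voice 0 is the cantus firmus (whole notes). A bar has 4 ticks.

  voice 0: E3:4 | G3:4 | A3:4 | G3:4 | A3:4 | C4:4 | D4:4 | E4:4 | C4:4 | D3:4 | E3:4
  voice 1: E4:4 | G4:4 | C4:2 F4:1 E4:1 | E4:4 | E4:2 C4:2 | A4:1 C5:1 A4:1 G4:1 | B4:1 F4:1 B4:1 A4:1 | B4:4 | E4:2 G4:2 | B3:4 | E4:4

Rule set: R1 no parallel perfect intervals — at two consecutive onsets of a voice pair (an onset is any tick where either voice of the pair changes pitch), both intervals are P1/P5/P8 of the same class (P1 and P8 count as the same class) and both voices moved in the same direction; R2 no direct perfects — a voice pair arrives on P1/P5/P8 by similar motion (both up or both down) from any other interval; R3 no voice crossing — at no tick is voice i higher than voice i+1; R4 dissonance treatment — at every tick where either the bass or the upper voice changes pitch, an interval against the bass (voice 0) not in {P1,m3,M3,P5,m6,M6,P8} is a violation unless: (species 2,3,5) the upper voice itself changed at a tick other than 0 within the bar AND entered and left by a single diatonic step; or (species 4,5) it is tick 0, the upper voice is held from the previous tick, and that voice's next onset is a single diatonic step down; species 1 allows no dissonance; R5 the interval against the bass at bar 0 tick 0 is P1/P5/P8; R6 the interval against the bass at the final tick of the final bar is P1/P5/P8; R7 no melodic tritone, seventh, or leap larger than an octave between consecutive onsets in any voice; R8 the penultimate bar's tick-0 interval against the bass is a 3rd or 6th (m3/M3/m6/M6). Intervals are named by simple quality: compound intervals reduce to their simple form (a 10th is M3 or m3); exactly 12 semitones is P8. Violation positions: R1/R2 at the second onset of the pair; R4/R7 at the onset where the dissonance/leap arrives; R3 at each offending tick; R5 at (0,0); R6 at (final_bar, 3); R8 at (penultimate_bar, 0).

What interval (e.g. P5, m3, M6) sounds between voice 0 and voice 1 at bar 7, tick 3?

voice 0=E4 voice 1=B4 -> P5

P5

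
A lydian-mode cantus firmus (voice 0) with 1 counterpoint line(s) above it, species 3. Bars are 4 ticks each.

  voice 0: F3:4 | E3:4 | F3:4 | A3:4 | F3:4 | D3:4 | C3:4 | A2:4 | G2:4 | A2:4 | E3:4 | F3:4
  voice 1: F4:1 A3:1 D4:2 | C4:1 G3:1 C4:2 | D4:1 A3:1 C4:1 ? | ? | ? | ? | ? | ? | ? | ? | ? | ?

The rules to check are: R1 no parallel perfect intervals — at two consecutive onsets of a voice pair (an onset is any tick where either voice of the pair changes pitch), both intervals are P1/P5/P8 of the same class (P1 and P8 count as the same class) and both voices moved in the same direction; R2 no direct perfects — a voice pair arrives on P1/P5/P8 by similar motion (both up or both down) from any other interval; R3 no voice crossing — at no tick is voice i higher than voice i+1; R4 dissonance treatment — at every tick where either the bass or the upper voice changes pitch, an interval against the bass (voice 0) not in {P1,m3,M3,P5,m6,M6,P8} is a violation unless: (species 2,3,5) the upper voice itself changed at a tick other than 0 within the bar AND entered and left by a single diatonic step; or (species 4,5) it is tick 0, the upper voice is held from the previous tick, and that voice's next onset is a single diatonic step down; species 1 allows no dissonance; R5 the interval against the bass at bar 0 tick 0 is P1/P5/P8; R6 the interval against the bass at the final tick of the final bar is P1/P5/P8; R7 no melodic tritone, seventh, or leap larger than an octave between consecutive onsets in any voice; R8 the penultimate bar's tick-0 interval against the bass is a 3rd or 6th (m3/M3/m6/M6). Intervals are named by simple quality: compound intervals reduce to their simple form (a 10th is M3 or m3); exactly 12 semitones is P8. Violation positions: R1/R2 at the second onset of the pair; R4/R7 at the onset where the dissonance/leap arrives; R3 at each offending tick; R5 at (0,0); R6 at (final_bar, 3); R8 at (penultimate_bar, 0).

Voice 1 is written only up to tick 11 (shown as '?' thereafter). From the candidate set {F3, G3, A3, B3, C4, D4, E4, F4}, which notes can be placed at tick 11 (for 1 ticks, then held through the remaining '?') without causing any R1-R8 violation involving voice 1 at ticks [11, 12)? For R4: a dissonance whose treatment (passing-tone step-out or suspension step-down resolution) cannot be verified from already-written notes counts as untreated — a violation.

F3: legal
G3: violates R4
A3: legal
B3: violates R4
C4: legal
D4: legal
E4: violates R4
F4: legal

{A3, C4, D4, F3, F4}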